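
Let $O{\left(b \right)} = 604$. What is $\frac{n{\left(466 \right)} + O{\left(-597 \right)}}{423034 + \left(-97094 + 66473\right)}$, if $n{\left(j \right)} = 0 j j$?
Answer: $\frac{604}{392413} \approx 0.0015392$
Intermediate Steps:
$n{\left(j \right)} = 0$ ($n{\left(j \right)} = 0 j = 0$)
$\frac{n{\left(466 \right)} + O{\left(-597 \right)}}{423034 + \left(-97094 + 66473\right)} = \frac{0 + 604}{423034 + \left(-97094 + 66473\right)} = \frac{604}{423034 - 30621} = \frac{604}{392413}$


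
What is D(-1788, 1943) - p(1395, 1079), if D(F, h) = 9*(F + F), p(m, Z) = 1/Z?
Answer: -34726537/1079 ≈ -32184.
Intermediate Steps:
D(F, h) = 18*F (D(F, h) = 9*(2*F) = 18*F)
D(-1788, 1943) - p(1395, 1079) = 18*(-1788) - 1/1079 = -32184 - 1*1/1079 = -32184 - 1/1079 = -34726537/1079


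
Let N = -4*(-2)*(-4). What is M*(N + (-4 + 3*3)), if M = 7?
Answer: -189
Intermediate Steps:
N = -32 (N = 8*(-4) = -32)
M*(N + (-4 + 3*3)) = 7*(-32 + (-4 + 3*3)) = 7*(-32 + (-4 + 9)) = 7*(-32 + 5) = 7*(-27) = -189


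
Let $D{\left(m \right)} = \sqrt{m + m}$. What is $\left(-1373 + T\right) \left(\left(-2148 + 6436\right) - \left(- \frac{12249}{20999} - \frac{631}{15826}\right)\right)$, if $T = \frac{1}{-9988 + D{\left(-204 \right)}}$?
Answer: $- \frac{48804187295091576074505}{8288360401124012} - \frac{1425238889155 i \sqrt{102}}{16576720802248024} \approx -5.8883 \cdot 10^{6} - 0.00086834 i$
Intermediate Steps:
$D{\left(m \right)} = \sqrt{2} \sqrt{m}$ ($D{\left(m \right)} = \sqrt{2 m} = \sqrt{2} \sqrt{m}$)
$T = \frac{1}{-9988 + 2 i \sqrt{102}}$ ($T = \frac{1}{-9988 + \sqrt{2} \sqrt{-204}} = \frac{1}{-9988 + \sqrt{2} \cdot 2 i \sqrt{51}} = \frac{1}{-9988 + 2 i \sqrt{102}} \approx -0.00010012 - 2.025 \cdot 10^{-7} i$)
$\left(-1373 + T\right) \left(\left(-2148 + 6436\right) - \left(- \frac{12249}{20999} - \frac{631}{15826}\right)\right) = \left(-1373 - \left(\frac{2497}{24940138} + \frac{i \sqrt{102}}{49880276}\right)\right) \left(\left(-2148 + 6436\right) - \left(- \frac{12249}{20999} - \frac{631}{15826}\right)\right) = \left(- \frac{34242811971}{24940138} - \frac{i \sqrt{102}}{49880276}\right) \left(4288 - - \frac{207103043}{332330174}\right) = \left(- \frac{34242811971}{24940138} - \frac{i \sqrt{102}}{49880276}\right) \left(4288 + \left(\frac{631}{15826} + \frac{12249}{20999}\right)\right) = \left(- \frac{34242811971}{24940138} - \frac{i \sqrt{102}}{49880276}\right) \left(4288 + \frac{207103043}{332330174}\right) = \left(- \frac{34242811971}{24940138} - \frac{i \sqrt{102}}{49880276}\right) \frac{1425238889155}{332330174} = - \frac{48804187295091576074505}{8288360401124012} - \frac{1425238889155 i \sqrt{102}}{16576720802248024}$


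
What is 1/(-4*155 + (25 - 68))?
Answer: -1/663 ≈ -0.0015083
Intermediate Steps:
1/(-4*155 + (25 - 68)) = 1/(-620 - 43) = 1/(-663) = -1/663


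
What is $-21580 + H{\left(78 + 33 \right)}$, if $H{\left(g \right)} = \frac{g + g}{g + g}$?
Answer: $-21579$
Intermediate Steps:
$H{\left(g \right)} = 1$ ($H{\left(g \right)} = \frac{2 g}{2 g} = 2 g \frac{1}{2 g} = 1$)
$-21580 + H{\left(78 + 33 \right)} = -21580 + 1 = -21579$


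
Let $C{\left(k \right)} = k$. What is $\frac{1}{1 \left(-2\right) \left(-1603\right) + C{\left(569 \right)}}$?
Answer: $\frac{1}{3775} \approx 0.0002649$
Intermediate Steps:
$\frac{1}{1 \left(-2\right) \left(-1603\right) + C{\left(569 \right)}} = \frac{1}{1 \left(-2\right) \left(-1603\right) + 569} = \frac{1}{\left(-2\right) \left(-1603\right) + 569} = \frac{1}{3206 + 569} = \frac{1}{3775}$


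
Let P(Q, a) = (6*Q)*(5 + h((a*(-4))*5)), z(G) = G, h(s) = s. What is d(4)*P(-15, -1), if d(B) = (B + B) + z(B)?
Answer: -27000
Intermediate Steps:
P(Q, a) = 6*Q*(5 - 20*a) (P(Q, a) = (6*Q)*(5 + (a*(-4))*5) = (6*Q)*(5 - 4*a*5) = (6*Q)*(5 - 20*a) = 6*Q*(5 - 20*a))
d(B) = 3*B (d(B) = (B + B) + B = 2*B + B = 3*B)
d(4)*P(-15, -1) = (3*4)*(30*(-15)*(1 - 4*(-1))) = 12*(30*(-15)*(1 + 4)) = 12*(30*(-15)*5) = 12*(-2250) = -27000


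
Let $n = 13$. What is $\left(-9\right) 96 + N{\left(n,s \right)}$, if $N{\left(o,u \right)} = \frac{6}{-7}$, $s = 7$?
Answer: $- \frac{6054}{7} \approx -864.86$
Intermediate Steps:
$N{\left(o,u \right)} = - \frac{6}{7}$ ($N{\left(o,u \right)} = 6 \left(- \frac{1}{7}\right) = - \frac{6}{7}$)
$\left(-9\right) 96 + N{\left(n,s \right)} = \left(-9\right) 96 - \frac{6}{7} = -864 - \frac{6}{7} = - \frac{6054}{7}$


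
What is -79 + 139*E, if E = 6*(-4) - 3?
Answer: -3832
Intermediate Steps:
E = -27 (E = -24 - 3 = -27)
-79 + 139*E = -79 + 139*(-27) = -79 - 3753 = -3832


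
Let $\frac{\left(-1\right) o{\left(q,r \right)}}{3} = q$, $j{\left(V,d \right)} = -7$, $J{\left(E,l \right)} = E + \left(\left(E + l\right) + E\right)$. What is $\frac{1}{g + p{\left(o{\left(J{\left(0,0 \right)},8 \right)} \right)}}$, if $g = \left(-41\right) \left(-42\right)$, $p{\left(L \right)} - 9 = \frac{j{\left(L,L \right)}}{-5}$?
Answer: $\frac{5}{8662} \approx 0.00057723$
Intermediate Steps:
$J{\left(E,l \right)} = l + 3 E$ ($J{\left(E,l \right)} = E + \left(l + 2 E\right) = l + 3 E$)
$o{\left(q,r \right)} = - 3 q$
$p{\left(L \right)} = \frac{52}{5}$ ($p{\left(L \right)} = 9 - \frac{7}{-5} = 9 - - \frac{7}{5} = 9 + \frac{7}{5} = \frac{52}{5}$)
$g = 1722$
$\frac{1}{g + p{\left(o{\left(J{\left(0,0 \right)},8 \right)} \right)}} = \frac{1}{1722 + \frac{52}{5}} = \frac{1}{\frac{8662}{5}} = \frac{5}{8662}$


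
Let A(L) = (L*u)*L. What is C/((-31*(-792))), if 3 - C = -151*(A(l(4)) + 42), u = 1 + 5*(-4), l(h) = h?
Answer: -39559/24552 ≈ -1.6112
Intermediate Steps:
u = -19 (u = 1 - 20 = -19)
A(L) = -19*L**2 (A(L) = (L*(-19))*L = (-19*L)*L = -19*L**2)
C = -39559 (C = 3 - (-151)*(-19*4**2 + 42) = 3 - (-151)*(-19*16 + 42) = 3 - (-151)*(-304 + 42) = 3 - (-151)*(-262) = 3 - 1*39562 = 3 - 39562 = -39559)
C/((-31*(-792))) = -39559/((-31*(-792))) = -39559/24552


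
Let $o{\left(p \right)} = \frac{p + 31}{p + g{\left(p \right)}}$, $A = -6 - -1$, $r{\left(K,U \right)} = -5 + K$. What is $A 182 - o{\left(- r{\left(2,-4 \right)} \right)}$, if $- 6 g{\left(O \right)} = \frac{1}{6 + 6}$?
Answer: $- \frac{198098}{215} \approx -921.39$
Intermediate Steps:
$g{\left(O \right)} = - \frac{1}{72}$ ($g{\left(O \right)} = - \frac{1}{6 \left(6 + 6\right)} = - \frac{1}{6 \cdot 12} = \left(- \frac{1}{6}\right) \frac{1}{12} = - \frac{1}{72}$)
$A = -5$ ($A = -6 + 1 = -5$)
$o{\left(p \right)} = \frac{31 + p}{- \frac{1}{72} + p}$ ($o{\left(p \right)} = \frac{p + 31}{p - \frac{1}{72}} = \frac{31 + p}{- \frac{1}{72} + p}$)
$A 182 - o{\left(- r{\left(2,-4 \right)} \right)} = \left(-5\right) 182 - \frac{72 \left(31 - \left(-5 + 2\right)\right)}{-1 + 72 \left(- (-5 + 2)\right)} = -910 - \frac{72 \left(31 - -3\right)}{-1 + 72 \left(\left(-1\right) \left(-3\right)\right)} = -910 - \frac{72 \left(31 + 3\right)}{-1 + 72 \cdot 3} = -910 - 72 \frac{1}{-1 + 216} \cdot 34 = -910 - 72 \cdot \frac{1}{215} \cdot 34 = -910 - \frac{2448}{215} = - \frac{198098}{215}$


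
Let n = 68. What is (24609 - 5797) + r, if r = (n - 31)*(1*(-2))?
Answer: 18738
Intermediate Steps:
r = -74 (r = (68 - 31)*(1*(-2)) = 37*(-2) = -74)
(24609 - 5797) + r = (24609 - 5797) - 74 = 18812 - 74 = 18738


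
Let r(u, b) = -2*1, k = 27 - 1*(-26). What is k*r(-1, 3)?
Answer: -106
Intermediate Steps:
k = 53 (k = 27 + 26 = 53)
r(u, b) = -2
k*r(-1, 3) = 53*(-2) = -106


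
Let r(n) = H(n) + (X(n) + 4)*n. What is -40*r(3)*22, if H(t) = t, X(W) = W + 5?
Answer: -34320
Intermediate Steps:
X(W) = 5 + W
r(n) = n + n*(9 + n) (r(n) = n + ((5 + n) + 4)*n = n + (9 + n)*n = n + n*(9 + n))
-40*r(3)*22 = -120*(10 + 3)*22 = -120*13*22 = -40*39*22 = -1560*22 = -34320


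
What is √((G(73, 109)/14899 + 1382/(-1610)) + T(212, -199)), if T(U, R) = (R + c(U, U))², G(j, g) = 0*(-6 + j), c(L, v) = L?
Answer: √108959970/805 ≈ 12.967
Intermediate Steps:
G(j, g) = 0
T(U, R) = (R + U)²
√((G(73, 109)/14899 + 1382/(-1610)) + T(212, -199)) = √((0/14899 + 1382/(-1610)) + (-199 + 212)²) = √((0*(1/14899) + 1382*(-1/1610)) + 13²) = √((0 - 691/805) + 169) = √(-691/805 + 169) = √(135354/805) = √108959970/805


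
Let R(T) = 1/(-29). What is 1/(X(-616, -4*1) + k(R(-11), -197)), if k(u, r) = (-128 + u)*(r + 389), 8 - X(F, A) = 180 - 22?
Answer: -29/717246 ≈ -4.0432e-5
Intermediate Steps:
R(T) = -1/29
X(F, A) = -150 (X(F, A) = 8 - (180 - 22) = 8 - 1*158 = 8 - 158 = -150)
k(u, r) = (-128 + u)*(389 + r)
1/(X(-616, -4*1) + k(R(-11), -197)) = 1/(-150 + (-49792 - 128*(-197) + 389*(-1/29) - 197*(-1/29))) = 1/(-150 + (-49792 + 25216 - 389/29 + 197/29)) = 1/(-150 - 712896/29) = 1/(-717246/29) = -29/717246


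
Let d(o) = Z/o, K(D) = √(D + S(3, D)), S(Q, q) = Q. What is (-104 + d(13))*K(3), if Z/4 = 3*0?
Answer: -104*√6 ≈ -254.75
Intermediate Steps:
K(D) = √(3 + D) (K(D) = √(D + 3) = √(3 + D))
Z = 0 (Z = 4*(3*0) = 4*0 = 0)
d(o) = 0 (d(o) = 0/o = 0)
(-104 + d(13))*K(3) = (-104 + 0)*√(3 + 3) = -104*√6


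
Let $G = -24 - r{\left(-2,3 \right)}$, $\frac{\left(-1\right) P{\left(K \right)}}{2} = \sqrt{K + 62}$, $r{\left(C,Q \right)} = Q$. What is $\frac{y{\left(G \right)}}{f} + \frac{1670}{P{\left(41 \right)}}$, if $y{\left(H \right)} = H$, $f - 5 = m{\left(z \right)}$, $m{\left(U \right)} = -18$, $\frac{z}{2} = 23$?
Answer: $\frac{27}{13} - \frac{835 \sqrt{103}}{103} \approx -80.198$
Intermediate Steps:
$z = 46$ ($z = 2 \cdot 23 = 46$)
$P{\left(K \right)} = - 2 \sqrt{62 + K}$ ($P{\left(K \right)} = - 2 \sqrt{K + 62} = - 2 \sqrt{62 + K}$)
$f = -13$ ($f = 5 - 18 = -13$)
$G = -27$ ($G = -24 - 3 = -27$)
$\frac{y{\left(G \right)}}{f} + \frac{1670}{P{\left(41 \right)}} = - \frac{27}{-13} + \frac{1670}{\left(-2\right) \sqrt{62 + 41}} = \left(-27\right) \left(- \frac{1}{13}\right) + \frac{1670}{\left(-2\right) \sqrt{103}} = \frac{27}{13} + 1670 \left(- \frac{\sqrt{103}}{206}\right) = \frac{27}{13} - \frac{835 \sqrt{103}}{103}$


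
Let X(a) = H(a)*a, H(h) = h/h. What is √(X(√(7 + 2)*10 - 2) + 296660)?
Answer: 4*√18543 ≈ 544.69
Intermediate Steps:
H(h) = 1
X(a) = a (X(a) = 1*a = a)
√(X(√(7 + 2)*10 - 2) + 296660) = √((√(7 + 2)*10 - 2) + 296660) = √((√9*10 - 2) + 296660) = √((3*10 - 2) + 296660) = √((30 - 2) + 296660) = √(28 + 296660) = √296688 = 4*√18543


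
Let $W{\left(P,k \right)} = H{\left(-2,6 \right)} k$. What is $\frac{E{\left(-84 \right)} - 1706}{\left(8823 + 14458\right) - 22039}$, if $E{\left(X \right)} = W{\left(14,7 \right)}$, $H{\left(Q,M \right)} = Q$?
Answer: $- \frac{860}{621} \approx -1.3849$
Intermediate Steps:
$W{\left(P,k \right)} = - 2 k$
$E{\left(X \right)} = -14$ ($E{\left(X \right)} = \left(-2\right) 7 = -14$)
$\frac{E{\left(-84 \right)} - 1706}{\left(8823 + 14458\right) - 22039} = \frac{-14 - 1706}{\left(8823 + 14458\right) - 22039} = - \frac{1720}{23281 - 22039} = - \frac{1720}{1242} = \left(-1720\right) \frac{1}{1242} = - \frac{860}{621}$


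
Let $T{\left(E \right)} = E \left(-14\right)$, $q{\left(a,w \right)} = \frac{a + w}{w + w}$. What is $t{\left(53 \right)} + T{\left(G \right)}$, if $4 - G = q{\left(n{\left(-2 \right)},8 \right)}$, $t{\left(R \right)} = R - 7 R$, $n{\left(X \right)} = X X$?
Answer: $- \frac{727}{2} \approx -363.5$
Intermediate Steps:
$n{\left(X \right)} = X^{2}$
$q{\left(a,w \right)} = \frac{a + w}{2 w}$
$t{\left(R \right)} = - 6 R$
$G = \frac{13}{4}$ ($G = 4 - \frac{\left(-2\right)^{2} + 8}{2 \cdot 8} = 4 - \frac{1}{2} \cdot \frac{1}{8} \left(4 + 8\right) = 4 - \frac{1}{2} \cdot \frac{1}{8} \cdot 12 = 4 - \frac{3}{4} = \frac{13}{4} \approx 3.25$)
$T{\left(E \right)} = - 14 E$
$t{\left(53 \right)} + T{\left(G \right)} = \left(-6\right) 53 - \frac{91}{2} = -318 - \frac{91}{2} = - \frac{727}{2}$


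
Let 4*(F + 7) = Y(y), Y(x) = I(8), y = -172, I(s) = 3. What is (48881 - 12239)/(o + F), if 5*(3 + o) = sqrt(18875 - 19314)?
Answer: -135575400/41249 - 2931360*I*sqrt(439)/41249 ≈ -3286.8 - 1489.0*I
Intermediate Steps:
o = -3 + I*sqrt(439)/5 (o = -3 + sqrt(18875 - 19314)/5 = -3 + sqrt(-439)/5 = -3 + (I*sqrt(439))/5 = -3 + I*sqrt(439)/5 ≈ -3.0 + 4.1905*I)
Y(x) = 3
F = -25/4 (F = -7 + (1/4)*3 = -7 + 3/4 = -25/4 ≈ -6.2500)
(48881 - 12239)/(o + F) = (48881 - 12239)/((-3 + I*sqrt(439)/5) - 25/4) = 36642/(-37/4 + I*sqrt(439)/5)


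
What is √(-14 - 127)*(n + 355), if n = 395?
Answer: 750*I*√141 ≈ 8905.8*I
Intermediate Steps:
√(-14 - 127)*(n + 355) = √(-14 - 127)*(395 + 355) = √(-141)*750 = (I*√141)*750 = 750*I*√141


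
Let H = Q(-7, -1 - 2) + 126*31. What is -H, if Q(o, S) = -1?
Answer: -3905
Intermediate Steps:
H = 3905 (H = -1 + 126*31 = -1 + 3906 = 3905)
-H = -1*3905 = -3905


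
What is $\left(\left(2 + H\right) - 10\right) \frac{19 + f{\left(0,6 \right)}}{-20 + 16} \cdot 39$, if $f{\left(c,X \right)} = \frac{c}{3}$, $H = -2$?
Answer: $\frac{3705}{2} \approx 1852.5$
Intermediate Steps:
$f{\left(c,X \right)} = \frac{c}{3}$ ($f{\left(c,X \right)} = c \frac{1}{3} = \frac{c}{3}$)
$\left(\left(2 + H\right) - 10\right) \frac{19 + f{\left(0,6 \right)}}{-20 + 16} \cdot 39 = \left(\left(2 - 2\right) - 10\right) \frac{19 + \frac{1}{3} \cdot 0}{-20 + 16} \cdot 39 = \left(0 - 10\right) \frac{19 + 0}{-4} \cdot 39 = - 10 \cdot 19 \left(- \frac{1}{4}\right) 39 = \left(-10\right) \left(- \frac{19}{4}\right) 39 = \frac{95}{2} \cdot 39 = \frac{3705}{2}$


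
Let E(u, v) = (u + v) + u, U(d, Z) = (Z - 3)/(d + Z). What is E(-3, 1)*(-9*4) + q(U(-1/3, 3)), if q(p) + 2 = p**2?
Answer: 178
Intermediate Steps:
U(d, Z) = (-3 + Z)/(Z + d)
E(u, v) = v + 2*u
q(p) = -2 + p**2
E(-3, 1)*(-9*4) + q(U(-1/3, 3)) = (1 + 2*(-3))*(-9*4) + (-2 + ((-3 + 3)/(3 - 1/3))**2) = (1 - 6)*(-36) + (-2 + (0/(3 - 1*1/3))**2) = -5*(-36) + (-2 + (0/(3 - 1/3))**2) = 180 + (-2 + (0/(8/3))**2) = 180 + (-2 + ((3/8)*0)**2) = 180 + (-2 + 0**2) = 180 + (-2 + 0) = 180 - 2 = 178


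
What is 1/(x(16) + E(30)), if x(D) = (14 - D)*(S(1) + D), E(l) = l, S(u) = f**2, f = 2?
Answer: -1/10 ≈ -0.10000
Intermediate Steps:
S(u) = 4 (S(u) = 2**2 = 4)
x(D) = (4 + D)*(14 - D) (x(D) = (14 - D)*(4 + D) = (4 + D)*(14 - D))
1/(x(16) + E(30)) = 1/((56 - 1*16**2 + 10*16) + 30) = 1/((56 - 1*256 + 160) + 30) = 1/((56 - 256 + 160) + 30) = 1/(-40 + 30) = 1/(-10) = -1/10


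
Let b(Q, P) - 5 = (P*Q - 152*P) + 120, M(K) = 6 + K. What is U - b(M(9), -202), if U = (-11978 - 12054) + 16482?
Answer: -35349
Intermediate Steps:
U = -7550 (U = -24032 + 16482 = -7550)
b(Q, P) = 125 - 152*P + P*Q (b(Q, P) = 5 + ((P*Q - 152*P) + 120) = 5 + ((-152*P + P*Q) + 120) = 5 + (120 - 152*P + P*Q) = 125 - 152*P + P*Q)
U - b(M(9), -202) = -7550 - (125 - 152*(-202) - 202*(6 + 9)) = -7550 - (125 + 30704 - 202*15) = -7550 - (125 + 30704 - 3030) = -7550 - 1*27799 = -7550 - 27799 = -35349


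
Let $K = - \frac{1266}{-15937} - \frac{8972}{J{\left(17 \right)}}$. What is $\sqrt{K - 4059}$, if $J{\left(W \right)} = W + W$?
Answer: $\frac{i \sqrt{317304640581359}}{270929} \approx 65.748 i$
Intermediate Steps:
$J{\left(W \right)} = 2 W$
$K = - \frac{71471860}{270929}$ ($K = - \frac{1266}{-15937} - \frac{8972}{2 \cdot 17} = \left(-1266\right) \left(- \frac{1}{15937}\right) - \frac{8972}{34} = \frac{1266}{15937} - \frac{4486}{17} = - \frac{71471860}{270929} \approx -263.8$)
$\sqrt{K - 4059} = \sqrt{- \frac{71471860}{270929} - 4059} = \sqrt{- \frac{1171172671}{270929}} = \frac{i \sqrt{317304640581359}}{270929}$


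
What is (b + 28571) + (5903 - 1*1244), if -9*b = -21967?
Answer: 321037/9 ≈ 35671.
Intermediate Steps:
b = 21967/9 (b = -⅑*(-21967) = 21967/9 ≈ 2440.8)
(b + 28571) + (5903 - 1*1244) = (21967/9 + 28571) + (5903 - 1*1244) = 279106/9 + (5903 - 1244) = 279106/9 + 4659 = 321037/9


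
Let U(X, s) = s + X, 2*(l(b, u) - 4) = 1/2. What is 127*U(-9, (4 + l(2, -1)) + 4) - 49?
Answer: 1455/4 ≈ 363.75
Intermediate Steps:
l(b, u) = 17/4 (l(b, u) = 4 + (½)/2 = 4 + (½)*(½) = 4 + ¼ = 17/4)
U(X, s) = X + s
127*U(-9, (4 + l(2, -1)) + 4) - 49 = 127*(-9 + ((4 + 17/4) + 4)) - 49 = 127*(-9 + (33/4 + 4)) - 49 = 127*(-9 + 49/4) - 49 = 127*(13/4) - 49 = 1651/4 - 49 = 1455/4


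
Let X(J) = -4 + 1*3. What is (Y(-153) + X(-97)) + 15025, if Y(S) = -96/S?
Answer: 766256/51 ≈ 15025.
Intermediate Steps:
X(J) = -1 (X(J) = -4 + 3 = -1)
(Y(-153) + X(-97)) + 15025 = (-96/(-153) - 1) + 15025 = (-96*(-1/153) - 1) + 15025 = (32/51 - 1) + 15025 = -19/51 + 15025 = 766256/51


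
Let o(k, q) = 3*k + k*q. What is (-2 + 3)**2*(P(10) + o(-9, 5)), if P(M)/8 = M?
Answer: 8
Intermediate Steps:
P(M) = 8*M
(-2 + 3)**2*(P(10) + o(-9, 5)) = (-2 + 3)**2*(8*10 - 9*(3 + 5)) = 1**2*(80 - 9*8) = 1*(80 - 72) = 1*8 = 8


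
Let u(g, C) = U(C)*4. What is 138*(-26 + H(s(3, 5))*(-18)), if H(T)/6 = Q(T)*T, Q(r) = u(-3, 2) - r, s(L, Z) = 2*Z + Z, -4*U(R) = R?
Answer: 3796932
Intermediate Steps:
U(R) = -R/4
s(L, Z) = 3*Z
u(g, C) = -C (u(g, C) = -C/4*4 = -C)
Q(r) = -2 - r (Q(r) = -1*2 - r = -2 - r)
H(T) = 6*T*(-2 - T) (H(T) = 6*((-2 - T)*T) = 6*(T*(-2 - T)) = 6*T*(-2 - T))
138*(-26 + H(s(3, 5))*(-18)) = 138*(-26 - 6*3*5*(2 + 3*5)*(-18)) = 138*(-26 - 6*15*(2 + 15)*(-18)) = 138*(-26 - 6*15*17*(-18)) = 138*(-26 - 1530*(-18)) = 138*(-26 + 27540) = 138*27514 = 3796932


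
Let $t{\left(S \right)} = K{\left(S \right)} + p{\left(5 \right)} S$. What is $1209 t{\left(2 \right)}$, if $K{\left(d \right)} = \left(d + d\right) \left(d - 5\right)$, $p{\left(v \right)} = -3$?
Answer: $-21762$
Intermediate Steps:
$K{\left(d \right)} = 2 d \left(-5 + d\right)$
$t{\left(S \right)} = - 3 S + 2 S \left(-5 + S\right)$ ($t{\left(S \right)} = 2 S \left(-5 + S\right) - 3 S = - 3 S + 2 S \left(-5 + S\right)$)
$1209 t{\left(2 \right)} = 1209 \cdot 2 \left(-13 + 2 \cdot 2\right) = 1209 \cdot 2 \left(-13 + 4\right) = 1209 \cdot 2 \left(-9\right) = 1209 \left(-18\right) = -21762$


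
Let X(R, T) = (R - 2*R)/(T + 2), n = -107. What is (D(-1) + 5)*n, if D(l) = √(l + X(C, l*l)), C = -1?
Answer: -535 - 107*I*√6/3 ≈ -535.0 - 87.365*I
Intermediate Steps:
X(R, T) = -R/(2 + T) (X(R, T) = (-R)/(2 + T) = -R/(2 + T))
D(l) = √(l + 1/(2 + l²)) (D(l) = √(l - 1*(-1)/(2 + l*l)) = √(l - 1*(-1)/(2 + l²)) = √(l + 1/(2 + l²)))
(D(-1) + 5)*n = (√((1 - (2 + (-1)²))/(2 + (-1)²)) + 5)*(-107) = (√((1 - (2 + 1))/(2 + 1)) + 5)*(-107) = (√((1 - 1*3)/3) + 5)*(-107) = (√((1 - 3)/3) + 5)*(-107) = (√((⅓)*(-2)) + 5)*(-107) = (√(-⅔) + 5)*(-107) = (I*√6/3 + 5)*(-107) = (5 + I*√6/3)*(-107) = -535 - 107*I*√6/3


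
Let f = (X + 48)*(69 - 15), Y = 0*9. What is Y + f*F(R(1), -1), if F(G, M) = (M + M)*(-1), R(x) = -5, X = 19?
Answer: 7236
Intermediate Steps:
F(G, M) = -2*M (F(G, M) = (2*M)*(-1) = -2*M)
Y = 0
f = 3618 (f = (19 + 48)*(69 - 15) = 67*54 = 3618)
Y + f*F(R(1), -1) = 0 + 3618*(-2*(-1)) = 0 + 3618*2 = 0 + 7236 = 7236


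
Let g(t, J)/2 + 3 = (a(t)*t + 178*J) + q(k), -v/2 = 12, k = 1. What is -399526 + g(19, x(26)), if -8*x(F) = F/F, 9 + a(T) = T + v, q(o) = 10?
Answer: -800177/2 ≈ -4.0009e+5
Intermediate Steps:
v = -24 (v = -2*12 = -24)
a(T) = -33 + T (a(T) = -9 + (T - 24) = -9 + (-24 + T) = -33 + T)
x(F) = -⅛ (x(F) = -F/(8*F) = -⅛*1 = -⅛)
g(t, J) = 14 + 356*J + 2*t*(-33 + t) (g(t, J) = -6 + 2*(((-33 + t)*t + 178*J) + 10) = -6 + 2*((t*(-33 + t) + 178*J) + 10) = -6 + 2*((178*J + t*(-33 + t)) + 10) = -6 + 2*(10 + 178*J + t*(-33 + t)) = -6 + (20 + 356*J + 2*t*(-33 + t)) = 14 + 356*J + 2*t*(-33 + t))
-399526 + g(19, x(26)) = -399526 + (14 + 356*(-⅛) + 2*19*(-33 + 19)) = -399526 + (14 - 89/2 + 2*19*(-14)) = -399526 + (14 - 89/2 - 532) = -399526 - 1125/2 = -800177/2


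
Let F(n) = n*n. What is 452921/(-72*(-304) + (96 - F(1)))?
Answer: 5089/247 ≈ 20.603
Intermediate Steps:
F(n) = n²
452921/(-72*(-304) + (96 - F(1))) = 452921/(-72*(-304) + (96 - 1*1²)) = 452921/(21888 + (96 - 1*1)) = 452921/(21888 + (96 - 1)) = 452921/(21888 + 95) = 452921/21983 = 452921*(1/21983) = 5089/247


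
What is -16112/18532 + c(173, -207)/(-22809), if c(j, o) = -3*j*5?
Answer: -26617339/35224699 ≈ -0.75564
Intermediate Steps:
c(j, o) = -15*j
-16112/18532 + c(173, -207)/(-22809) = -16112/18532 - 15*173/(-22809) = -16112*1/18532 - 2595*(-1/22809) = -4028/4633 + 865/7603 = -26617339/35224699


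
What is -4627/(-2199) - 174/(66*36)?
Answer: 589507/290268 ≈ 2.0309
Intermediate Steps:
-4627/(-2199) - 174/(66*36) = -4627*(-1/2199) - 174/2376 = 4627/2199 - 174*1/2376 = 4627/2199 - 29/396 = 589507/290268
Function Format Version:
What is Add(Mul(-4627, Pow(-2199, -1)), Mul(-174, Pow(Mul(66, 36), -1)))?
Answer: Rational(589507, 290268) ≈ 2.0309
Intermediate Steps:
Add(Mul(-4627, Pow(-2199, -1)), Mul(-174, Pow(Mul(66, 36), -1))) = Add(Mul(-4627, Rational(-1, 2199)), Mul(-174, Pow(2376, -1))) = Add(Rational(4627, 2199), Mul(-174, Rational(1, 2376))) = Add(Rational(4627, 2199), Rational(-29, 396)) = Rational(589507, 290268)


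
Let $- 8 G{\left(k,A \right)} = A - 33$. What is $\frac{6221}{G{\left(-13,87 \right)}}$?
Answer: $- \frac{24884}{27} \approx -921.63$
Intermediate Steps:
$G{\left(k,A \right)} = \frac{33}{8} - \frac{A}{8}$ ($G{\left(k,A \right)} = - \frac{A - 33}{8} = - \frac{-33 + A}{8} = \frac{33}{8} - \frac{A}{8}$)
$\frac{6221}{G{\left(-13,87 \right)}} = \frac{6221}{\frac{33}{8} - \frac{87}{8}} = \frac{6221}{- \frac{27}{4}} = 6221 \left(- \frac{4}{27}\right) = - \frac{24884}{27}$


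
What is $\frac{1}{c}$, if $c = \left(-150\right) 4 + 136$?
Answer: $- \frac{1}{464} \approx -0.0021552$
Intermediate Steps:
$c = -464$ ($c = -600 + 136 = -464$)
$\frac{1}{c} = \frac{1}{-464} = - \frac{1}{464}$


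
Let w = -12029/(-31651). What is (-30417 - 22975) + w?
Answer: -1689898163/31651 ≈ -53392.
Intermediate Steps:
w = 12029/31651 (w = -12029*(-1/31651) = 12029/31651 ≈ 0.38005)
(-30417 - 22975) + w = (-30417 - 22975) + 12029/31651 = -53392 + 12029/31651 = -1689898163/31651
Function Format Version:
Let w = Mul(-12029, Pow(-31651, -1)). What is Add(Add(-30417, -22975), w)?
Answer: Rational(-1689898163, 31651) ≈ -53392.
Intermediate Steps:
w = Rational(12029, 31651) (w = Mul(-12029, Rational(-1, 31651)) = Rational(12029, 31651) ≈ 0.38005)
Add(Add(-30417, -22975), w) = Add(Add(-30417, -22975), Rational(12029, 31651)) = Add(-53392, Rational(12029, 31651)) = Rational(-1689898163, 31651)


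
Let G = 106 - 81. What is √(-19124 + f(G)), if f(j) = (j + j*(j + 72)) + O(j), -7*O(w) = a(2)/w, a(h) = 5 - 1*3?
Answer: 8*I*√319151/35 ≈ 129.13*I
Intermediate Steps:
a(h) = 2 (a(h) = 5 - 3 = 2)
G = 25
O(w) = -2/(7*w)
f(j) = j - 2/(7*j) + j*(72 + j) (f(j) = (j + j*(j + 72)) - 2/(7*j) = (j + j*(72 + j)) - 2/(7*j) = j - 2/(7*j) + j*(72 + j))
√(-19124 + f(G)) = √(-19124 + (25² + 73*25 - 2/7/25)) = √(-19124 + (625 + 1825 - 2/7*1/25)) = √(-19124 + (625 + 1825 - 2/175)) = √(-19124 + 428748/175) = √(-2917952/175) = 8*I*√319151/35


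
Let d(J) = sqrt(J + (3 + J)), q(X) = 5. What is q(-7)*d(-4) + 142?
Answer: 142 + 5*I*sqrt(5) ≈ 142.0 + 11.18*I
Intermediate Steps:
d(J) = sqrt(3 + 2*J)
q(-7)*d(-4) + 142 = 5*sqrt(3 + 2*(-4)) + 142 = 5*sqrt(3 - 8) + 142 = 5*sqrt(-5) + 142 = 5*(I*sqrt(5)) + 142 = 5*I*sqrt(5) + 142 = 142 + 5*I*sqrt(5)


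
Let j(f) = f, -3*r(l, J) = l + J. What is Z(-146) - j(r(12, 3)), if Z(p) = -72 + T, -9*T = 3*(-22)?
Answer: -179/3 ≈ -59.667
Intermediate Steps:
r(l, J) = -J/3 - l/3 (r(l, J) = -(l + J)/3 = -(J + l)/3 = -J/3 - l/3)
T = 22/3 (T = -(-22)/3 = -⅑*(-66) = 22/3 ≈ 7.3333)
Z(p) = -194/3 (Z(p) = -72 + 22/3 = -194/3)
Z(-146) - j(r(12, 3)) = -194/3 - (-⅓*3 - ⅓*12) = -194/3 - (-1 - 4) = -194/3 - 1*(-5) = -194/3 + 5 = -179/3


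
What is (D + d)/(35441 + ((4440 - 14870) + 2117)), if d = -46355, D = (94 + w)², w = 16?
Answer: -34255/27128 ≈ -1.2627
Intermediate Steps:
D = 12100 (D = (94 + 16)² = 110² = 12100)
(D + d)/(35441 + ((4440 - 14870) + 2117)) = (12100 - 46355)/(35441 + ((4440 - 14870) + 2117)) = -34255/(35441 + (-10430 + 2117)) = -34255/(35441 - 8313) = -34255/27128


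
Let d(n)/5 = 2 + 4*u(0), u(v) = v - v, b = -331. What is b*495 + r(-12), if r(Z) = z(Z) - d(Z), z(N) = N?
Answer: -163867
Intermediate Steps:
u(v) = 0
d(n) = 10 (d(n) = 5*(2 + 4*0) = 5*(2 + 0) = 5*2 = 10)
r(Z) = -10 + Z (r(Z) = Z - 1*10 = Z - 10 = -10 + Z)
b*495 + r(-12) = -331*495 + (-10 - 12) = -163845 - 22 = -163867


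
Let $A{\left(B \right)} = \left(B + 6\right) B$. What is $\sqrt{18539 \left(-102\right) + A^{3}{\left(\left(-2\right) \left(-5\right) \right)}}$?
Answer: $\sqrt{2205022} \approx 1484.9$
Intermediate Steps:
$A{\left(B \right)} = B \left(6 + B\right)$ ($A{\left(B \right)} = \left(6 + B\right) B = B \left(6 + B\right)$)
$\sqrt{18539 \left(-102\right) + A^{3}{\left(\left(-2\right) \left(-5\right) \right)}} = \sqrt{18539 \left(-102\right) + \left(\left(-2\right) \left(-5\right) \left(6 - -10\right)\right)^{3}} = \sqrt{-1890978 + \left(10 \left(6 + 10\right)\right)^{3}} = \sqrt{-1890978 + \left(10 \cdot 16\right)^{3}} = \sqrt{-1890978 + 160^{3}} = \sqrt{-1890978 + 4096000} = \sqrt{2205022}$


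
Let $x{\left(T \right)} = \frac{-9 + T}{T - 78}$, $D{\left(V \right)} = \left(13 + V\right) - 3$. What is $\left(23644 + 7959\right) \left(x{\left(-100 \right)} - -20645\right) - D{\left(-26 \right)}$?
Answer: $\frac{116138468005}{178} \approx 6.5246 \cdot 10^{8}$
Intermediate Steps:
$D{\left(V \right)} = 10 + V$
$x{\left(T \right)} = \frac{-9 + T}{-78 + T}$
$\left(23644 + 7959\right) \left(x{\left(-100 \right)} - -20645\right) - D{\left(-26 \right)} = \left(23644 + 7959\right) \left(\frac{-9 - 100}{-78 - 100} - -20645\right) - \left(10 - 26\right) = 31603 \left(\frac{1}{-178} \left(-109\right) + 20645\right) - -16 = 31603 \left(\left(- \frac{1}{178}\right) \left(-109\right) + 20645\right) + 16 = 31603 \left(\frac{109}{178} + 20645\right) + 16 = 31603 \cdot \frac{3674919}{178} + 16 = \frac{116138465157}{178} + 16 = \frac{116138468005}{178}$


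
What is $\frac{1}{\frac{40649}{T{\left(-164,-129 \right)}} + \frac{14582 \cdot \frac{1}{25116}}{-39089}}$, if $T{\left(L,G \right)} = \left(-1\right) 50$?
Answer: $- \frac{266782425}{216888779839} \approx -0.00123$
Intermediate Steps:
$T{\left(L,G \right)} = -50$
$\frac{1}{\frac{40649}{T{\left(-164,-129 \right)}} + \frac{14582 \cdot \frac{1}{25116}}{-39089}} = \frac{1}{\frac{40649}{-50} + \frac{14582 \cdot \frac{1}{25116}}{-39089}} = \frac{1}{40649 \left(- \frac{1}{50}\right) + 14582 \cdot \frac{1}{25116} \left(- \frac{1}{39089}\right)} = \frac{1}{- \frac{40649}{50} + \frac{317}{546} \left(- \frac{1}{39089}\right)} = \frac{1}{- \frac{40649}{50} - \frac{317}{21342594}} = \frac{1}{- \frac{216888779839}{266782425}} = - \frac{266782425}{216888779839}$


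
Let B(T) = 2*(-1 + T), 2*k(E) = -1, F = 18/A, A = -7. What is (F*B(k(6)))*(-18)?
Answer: -972/7 ≈ -138.86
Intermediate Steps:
F = -18/7 (F = 18/(-7) = 18*(-1/7) = -18/7 ≈ -2.5714)
k(E) = -1/2 (k(E) = (1/2)*(-1) = -1/2)
B(T) = -2 + 2*T
(F*B(k(6)))*(-18) = -18*(-2 + 2*(-1/2))/7*(-18) = -18*(-2 - 1)/7*(-18) = -18/7*(-3)*(-18) = (54/7)*(-18) = -972/7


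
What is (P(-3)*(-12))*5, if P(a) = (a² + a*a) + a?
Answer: -900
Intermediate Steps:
P(a) = a + 2*a² (P(a) = (a² + a²) + a = 2*a² + a = a + 2*a²)
(P(-3)*(-12))*5 = (-3*(1 + 2*(-3))*(-12))*5 = (-3*(1 - 6)*(-12))*5 = (-3*(-5)*(-12))*5 = (15*(-12))*5 = -180*5 = -900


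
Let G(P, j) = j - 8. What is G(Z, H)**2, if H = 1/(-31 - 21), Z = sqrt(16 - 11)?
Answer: 173889/2704 ≈ 64.308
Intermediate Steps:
Z = sqrt(5) ≈ 2.2361
H = -1/52 (H = 1/(-52) = -1/52 ≈ -0.019231)
G(P, j) = -8 + j
G(Z, H)**2 = (-8 - 1/52)**2 = (-417/52)**2 = 173889/2704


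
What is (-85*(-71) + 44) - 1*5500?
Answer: 579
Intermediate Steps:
(-85*(-71) + 44) - 1*5500 = (6035 + 44) - 5500 = 6079 - 5500 = 579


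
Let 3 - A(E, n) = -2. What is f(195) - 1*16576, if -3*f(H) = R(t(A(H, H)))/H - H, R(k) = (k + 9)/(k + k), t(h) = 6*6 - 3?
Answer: -106248292/6435 ≈ -16511.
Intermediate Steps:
A(E, n) = 5 (A(E, n) = 3 - 1*(-2) = 3 + 2 = 5)
t(h) = 33 (t(h) = 36 - 3 = 33)
R(k) = (9 + k)/(2*k) (R(k) = (9 + k)/((2*k)) = (9 + k)*(1/(2*k)) = (9 + k)/(2*k))
f(H) = -7/(33*H) + H/3 (f(H) = -(((½)*(9 + 33)/33)/H - H)/3 = -(((½)*(1/33)*42)/H - H)/3 = -(7/(11*H) - H)/3 = -(-H + 7/(11*H))/3 = -7/(33*H) + H/3)
f(195) - 1*16576 = (-7/33/195 + (⅓)*195) - 1*16576 = (-7/33*1/195 + 65) - 16576 = (-7/6435 + 65) - 16576 = 418268/6435 - 16576 = -106248292/6435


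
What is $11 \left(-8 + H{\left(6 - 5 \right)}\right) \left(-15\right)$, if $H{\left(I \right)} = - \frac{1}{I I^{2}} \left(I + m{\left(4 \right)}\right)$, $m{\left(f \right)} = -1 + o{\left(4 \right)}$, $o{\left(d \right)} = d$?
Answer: $1980$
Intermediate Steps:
$m{\left(f \right)} = 3$ ($m{\left(f \right)} = -1 + 4 = 3$)
$H{\left(I \right)} = - \frac{3 + I}{I^{3}}$ ($H{\left(I \right)} = - \frac{1}{I I^{2}} \left(I + 3\right) = - \frac{1}{I^{3}} \left(3 + I\right) = - \frac{3 + I}{I^{3}}$)
$11 \left(-8 + H{\left(6 - 5 \right)}\right) \left(-15\right) = 11 \left(-8 + \frac{-3 - \left(6 - 5\right)}{\left(6 - 5\right)^{3}}\right) \left(-15\right) = 11 \left(-8 + 1^{-3} \left(-3 - 1\right)\right) \left(-15\right) = 11 \left(-8 + 1 \left(-3 - 1\right)\right) \left(-15\right) = 11 \left(-8 + 1 \left(-4\right)\right) \left(-15\right) = 11 \left(-8 - 4\right) \left(-15\right) = 11 \left(-12\right) \left(-15\right) = \left(-132\right) \left(-15\right) = 1980$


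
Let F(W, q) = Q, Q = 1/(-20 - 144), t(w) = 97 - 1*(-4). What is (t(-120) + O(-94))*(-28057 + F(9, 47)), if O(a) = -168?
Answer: 308290383/164 ≈ 1.8798e+6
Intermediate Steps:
t(w) = 101 (t(w) = 97 + 4 = 101)
Q = -1/164 (Q = 1/(-164) = -1/164 ≈ -0.0060976)
F(W, q) = -1/164
(t(-120) + O(-94))*(-28057 + F(9, 47)) = (101 - 168)*(-28057 - 1/164) = -67*(-4601349/164) = 308290383/164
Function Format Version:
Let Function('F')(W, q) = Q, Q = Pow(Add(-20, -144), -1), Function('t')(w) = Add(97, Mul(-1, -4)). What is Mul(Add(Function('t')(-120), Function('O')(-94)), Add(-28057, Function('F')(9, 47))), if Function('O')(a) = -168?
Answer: Rational(308290383, 164) ≈ 1.8798e+6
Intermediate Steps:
Function('t')(w) = 101 (Function('t')(w) = Add(97, 4) = 101)
Q = Rational(-1, 164) (Q = Pow(-164, -1) = Rational(-1, 164) ≈ -0.0060976)
Function('F')(W, q) = Rational(-1, 164)
Mul(Add(Function('t')(-120), Function('O')(-94)), Add(-28057, Function('F')(9, 47))) = Mul(Add(101, -168), Add(-28057, Rational(-1, 164))) = Mul(-67, Rational(-4601349, 164)) = Rational(308290383, 164)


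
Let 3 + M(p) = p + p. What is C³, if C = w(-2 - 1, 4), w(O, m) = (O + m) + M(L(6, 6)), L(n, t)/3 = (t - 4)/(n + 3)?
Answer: -8/27 ≈ -0.29630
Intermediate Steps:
L(n, t) = 3*(-4 + t)/(3 + n) (L(n, t) = 3*((t - 4)/(n + 3)) = 3*((-4 + t)/(3 + n)) = 3*(-4 + t)/(3 + n))
M(p) = -3 + 2*p (M(p) = -3 + (p + p) = -3 + 2*p)
w(O, m) = -5/3 + O + m (w(O, m) = (O + m) + (-3 + 2*(3*(-4 + 6)/(3 + 6))) = (O + m) + (-3 + 2*(3*2/9)) = (O + m) + (-3 + 2*(3*(⅑)*2)) = (O + m) + (-3 + 2*(⅔)) = (O + m) + (-3 + 4/3) = (O + m) - 5/3 = -5/3 + O + m)
C = -⅔ (C = -5/3 + (-2 - 1) + 4 = -5/3 - 3 + 4 = -⅔ ≈ -0.66667)
C³ = (-⅔)³ = -8/27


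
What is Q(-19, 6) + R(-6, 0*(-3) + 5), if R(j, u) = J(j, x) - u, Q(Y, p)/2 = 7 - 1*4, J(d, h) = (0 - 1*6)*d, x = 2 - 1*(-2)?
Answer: 37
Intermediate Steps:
x = 4 (x = 2 + 2 = 4)
J(d, h) = -6*d (J(d, h) = (0 - 6)*d = -6*d)
Q(Y, p) = 6 (Q(Y, p) = 2*(7 - 1*4) = 2*(7 - 4) = 2*3 = 6)
R(j, u) = -u - 6*j (R(j, u) = -6*j - u = -u - 6*j)
Q(-19, 6) + R(-6, 0*(-3) + 5) = 6 + (-(0*(-3) + 5) - 6*(-6)) = 6 + (-(0 + 5) + 36) = 6 + (-1*5 + 36) = 6 + (-5 + 36) = 6 + 31 = 37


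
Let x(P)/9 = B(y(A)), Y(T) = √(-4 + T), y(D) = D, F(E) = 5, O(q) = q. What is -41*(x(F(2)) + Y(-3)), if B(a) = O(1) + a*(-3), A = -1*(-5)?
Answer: 5166 - 41*I*√7 ≈ 5166.0 - 108.48*I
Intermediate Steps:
A = 5
B(a) = 1 - 3*a (B(a) = 1 + a*(-3) = 1 - 3*a)
x(P) = -126 (x(P) = 9*(1 - 3*5) = 9*(1 - 15) = 9*(-14) = -126)
-41*(x(F(2)) + Y(-3)) = -41*(-126 + √(-4 - 3)) = -41*(-126 + √(-7)) = -41*(-126 + I*√7) = 5166 - 41*I*√7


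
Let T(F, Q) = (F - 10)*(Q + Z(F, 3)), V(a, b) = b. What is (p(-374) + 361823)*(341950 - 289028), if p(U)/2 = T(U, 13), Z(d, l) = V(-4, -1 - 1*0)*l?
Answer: 18741955846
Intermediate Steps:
Z(d, l) = -l (Z(d, l) = (-1 - 1*0)*l = (-1 + 0)*l = -l)
T(F, Q) = (-10 + F)*(-3 + Q) (T(F, Q) = (F - 10)*(Q - 1*3) = (-10 + F)*(Q - 3) = (-10 + F)*(-3 + Q))
p(U) = -200 + 20*U (p(U) = 2*(30 - 10*13 - 3*U + U*13) = 2*(30 - 130 - 3*U + 13*U) = 2*(-100 + 10*U) = -200 + 20*U)
(p(-374) + 361823)*(341950 - 289028) = ((-200 + 20*(-374)) + 361823)*(341950 - 289028) = ((-200 - 7480) + 361823)*52922 = (-7680 + 361823)*52922 = 354143*52922 = 18741955846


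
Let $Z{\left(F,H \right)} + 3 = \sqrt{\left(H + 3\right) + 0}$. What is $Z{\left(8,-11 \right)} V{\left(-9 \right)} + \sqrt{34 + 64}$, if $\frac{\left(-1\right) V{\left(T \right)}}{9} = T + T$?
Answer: $-486 + \sqrt{2} \left(7 + 324 i\right) \approx -476.1 + 458.21 i$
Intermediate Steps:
$Z{\left(F,H \right)} = -3 + \sqrt{3 + H}$ ($Z{\left(F,H \right)} = -3 + \sqrt{\left(H + 3\right) + 0} = -3 + \sqrt{\left(3 + H\right) + 0} = -3 + \sqrt{3 + H}$)
$V{\left(T \right)} = - 18 T$ ($V{\left(T \right)} = - 9 \left(T + T\right) = - 9 \cdot 2 T = - 18 T$)
$Z{\left(8,-11 \right)} V{\left(-9 \right)} + \sqrt{34 + 64} = \left(-3 + \sqrt{3 - 11}\right) \left(\left(-18\right) \left(-9\right)\right) + \sqrt{34 + 64} = \left(-3 + \sqrt{-8}\right) 162 + \sqrt{98} = \left(-3 + 2 i \sqrt{2}\right) 162 + 7 \sqrt{2} = \left(-486 + 324 i \sqrt{2}\right) + 7 \sqrt{2} = -486 + 7 \sqrt{2} + 324 i \sqrt{2}$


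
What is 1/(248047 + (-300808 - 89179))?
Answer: -1/141940 ≈ -7.0452e-6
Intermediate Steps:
1/(248047 + (-300808 - 89179)) = 1/(248047 - 389987) = 1/(-141940) = -1/141940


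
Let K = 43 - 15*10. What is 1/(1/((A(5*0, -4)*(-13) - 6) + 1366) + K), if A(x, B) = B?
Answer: -1412/151083 ≈ -0.0093459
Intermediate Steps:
K = -107 (K = 43 - 150 = -107)
1/(1/((A(5*0, -4)*(-13) - 6) + 1366) + K) = 1/(1/((-4*(-13) - 6) + 1366) - 107) = 1/(1/((52 - 6) + 1366) - 107) = 1/(1/(46 + 1366) - 107) = 1/(1/1412 - 107) = 1/(-151083/1412) = -1412/151083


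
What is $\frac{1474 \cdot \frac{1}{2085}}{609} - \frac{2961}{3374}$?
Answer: $- \frac{536400127}{612026730} \approx -0.87643$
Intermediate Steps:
$\frac{1474 \cdot \frac{1}{2085}}{609} - \frac{2961}{3374} = 1474 \cdot \frac{1}{2085} \cdot \frac{1}{609} - \frac{423}{482} = \frac{1474}{2085} \cdot \frac{1}{609} - \frac{423}{482} = \frac{1474}{1269765} - \frac{423}{482} = - \frac{536400127}{612026730}$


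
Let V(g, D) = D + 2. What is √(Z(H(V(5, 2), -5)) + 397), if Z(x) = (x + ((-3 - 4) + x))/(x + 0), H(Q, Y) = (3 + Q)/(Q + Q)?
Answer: √391 ≈ 19.774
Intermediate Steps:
V(g, D) = 2 + D
H(Q, Y) = (3 + Q)/(2*Q) (H(Q, Y) = (3 + Q)/((2*Q)) = (3 + Q)*(1/(2*Q)) = (3 + Q)/(2*Q))
Z(x) = (-7 + 2*x)/x (Z(x) = (x + (-7 + x))/x = (-7 + 2*x)/x)
√(Z(H(V(5, 2), -5)) + 397) = √((2 - 7*2*(2 + 2)/(3 + (2 + 2))) + 397) = √((2 - 7*8/(3 + 4)) + 397) = √((2 - 7/((½)*(¼)*7)) + 397) = √((2 - 7/7/8) + 397) = √((2 - 7*8/7) + 397) = √((2 - 8) + 397) = √(-6 + 397) = √391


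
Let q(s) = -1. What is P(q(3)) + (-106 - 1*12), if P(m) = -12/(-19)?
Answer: -2230/19 ≈ -117.37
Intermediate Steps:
P(m) = 12/19 (P(m) = -12*(-1/19) = 12/19)
P(q(3)) + (-106 - 1*12) = 12/19 + (-106 - 1*12) = 12/19 + (-106 - 12) = 12/19 - 118 = -2230/19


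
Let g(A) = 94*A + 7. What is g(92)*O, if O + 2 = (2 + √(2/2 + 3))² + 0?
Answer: 121170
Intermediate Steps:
g(A) = 7 + 94*A
O = 14 (O = -2 + ((2 + √(2/2 + 3))² + 0) = -2 + ((2 + √(2*(½) + 3))² + 0) = -2 + ((2 + √(1 + 3))² + 0) = -2 + ((2 + √4)² + 0) = -2 + ((2 + 2)² + 0) = -2 + (4² + 0) = -2 + (16 + 0) = -2 + 16 = 14)
g(92)*O = (7 + 94*92)*14 = (7 + 8648)*14 = 8655*14 = 121170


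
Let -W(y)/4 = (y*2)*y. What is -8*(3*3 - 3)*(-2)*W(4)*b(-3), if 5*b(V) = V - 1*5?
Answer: 98304/5 ≈ 19661.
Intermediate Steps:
b(V) = -1 + V/5 (b(V) = (V - 1*5)/5 = (V - 5)/5 = (-5 + V)/5 = -1 + V/5)
W(y) = -8*y**2 (W(y) = -4*y*2*y = -4*2*y*y = -8*y**2)
-8*(3*3 - 3)*(-2)*W(4)*b(-3) = -8*(3*3 - 3)*(-2)*(-8*4**2)*(-1 + (1/5)*(-3)) = -8*(9 - 3)*(-2)*(-8*16)*(-1 - 3/5) = -8*6*(-2)*(-128*(-8/5)) = -(-96)*1024/5 = -8*(-12288/5) = 98304/5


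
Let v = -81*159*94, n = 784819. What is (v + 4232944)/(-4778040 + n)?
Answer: -3022318/3993221 ≈ -0.75686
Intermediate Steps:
v = -1210626 (v = -12879*94 = -1210626)
(v + 4232944)/(-4778040 + n) = (-1210626 + 4232944)/(-4778040 + 784819) = 3022318/(-3993221) = 3022318*(-1/3993221) = -3022318/3993221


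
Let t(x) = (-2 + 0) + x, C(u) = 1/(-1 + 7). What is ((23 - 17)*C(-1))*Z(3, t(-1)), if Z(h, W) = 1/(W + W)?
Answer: -⅙ ≈ -0.16667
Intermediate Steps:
C(u) = ⅙ (C(u) = 1/6 = ⅙)
t(x) = -2 + x
Z(h, W) = 1/(2*W)
((23 - 17)*C(-1))*Z(3, t(-1)) = ((23 - 17)*(⅙))*(1/(2*(-2 - 1))) = (6*(⅙))*((½)/(-3)) = 1*((½)*(-⅓)) = 1*(-⅙) = -⅙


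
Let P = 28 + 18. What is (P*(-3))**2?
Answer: 19044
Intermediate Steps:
P = 46
(P*(-3))**2 = (46*(-3))**2 = (-138)**2 = 19044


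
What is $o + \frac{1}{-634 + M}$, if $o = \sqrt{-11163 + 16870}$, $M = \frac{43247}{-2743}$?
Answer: $- \frac{2743}{1782309} + \sqrt{5707} \approx 75.543$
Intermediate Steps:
$M = - \frac{43247}{2743}$ ($M = 43247 \left(- \frac{1}{2743}\right) = - \frac{43247}{2743} \approx -15.766$)
$o = \sqrt{5707} \approx 75.545$
$o + \frac{1}{-634 + M} = \sqrt{5707} + \frac{1}{-634 - \frac{43247}{2743}} = \sqrt{5707} + \frac{1}{- \frac{1782309}{2743}} = \sqrt{5707} - \frac{2743}{1782309} = - \frac{2743}{1782309} + \sqrt{5707}$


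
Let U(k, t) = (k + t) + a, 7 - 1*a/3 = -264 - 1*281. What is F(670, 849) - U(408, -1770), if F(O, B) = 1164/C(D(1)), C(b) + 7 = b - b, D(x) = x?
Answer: -3222/7 ≈ -460.29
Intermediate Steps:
a = 1656 (a = 21 - 3*(-264 - 1*281) = 21 - 3*(-264 - 281) = 21 - 3*(-545) = 21 + 1635 = 1656)
C(b) = -7 (C(b) = -7 + (b - b) = -7 + 0 = -7)
U(k, t) = 1656 + k + t (U(k, t) = (k + t) + 1656 = 1656 + k + t)
F(O, B) = -1164/7 (F(O, B) = 1164/(-7) = 1164*(-1/7) = -1164/7)
F(670, 849) - U(408, -1770) = -1164/7 - (1656 + 408 - 1770) = -1164/7 - 1*294 = -1164/7 - 294 = -3222/7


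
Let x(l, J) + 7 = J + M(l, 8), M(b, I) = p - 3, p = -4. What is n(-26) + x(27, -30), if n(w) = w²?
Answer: 632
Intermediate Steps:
M(b, I) = -7 (M(b, I) = -4 - 3 = -7)
x(l, J) = -14 + J (x(l, J) = -7 + (J - 7) = -7 + (-7 + J) = -14 + J)
n(-26) + x(27, -30) = (-26)² + (-14 - 30) = 676 - 44 = 632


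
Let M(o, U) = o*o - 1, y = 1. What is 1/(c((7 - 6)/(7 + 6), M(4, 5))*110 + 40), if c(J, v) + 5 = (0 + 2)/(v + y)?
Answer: -4/1985 ≈ -0.0020151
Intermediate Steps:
M(o, U) = -1 + o² (M(o, U) = o² - 1 = -1 + o²)
c(J, v) = -5 + 2/(1 + v) (c(J, v) = -5 + (0 + 2)/(v + 1) = -5 + 2/(1 + v))
1/(c((7 - 6)/(7 + 6), M(4, 5))*110 + 40) = 1/(((-3 - 5*(-1 + 4²))/(1 + (-1 + 4²)))*110 + 40) = 1/(((-3 - 5*(-1 + 16))/(1 + (-1 + 16)))*110 + 40) = 1/(((-3 - 5*15)/(1 + 15))*110 + 40) = 1/(((-3 - 75)/16)*110 + 40) = 1/(((1/16)*(-78))*110 + 40) = 1/(-39/8*110 + 40) = 1/(-2145/4 + 40) = 1/(-1985/4) = -4/1985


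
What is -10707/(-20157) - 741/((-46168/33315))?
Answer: 166032795977/310202792 ≈ 535.24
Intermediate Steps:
-10707/(-20157) - 741/((-46168/33315)) = -10707*(-1/20157) - 741/((-46168*1/33315)) = 3569/6719 - 741/(-46168/33315) = 3569/6719 - 741*(-33315/46168) = 3569/6719 + 24686415/46168 = 166032795977/310202792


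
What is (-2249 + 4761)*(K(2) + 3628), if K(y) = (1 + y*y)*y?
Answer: 9138656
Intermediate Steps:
K(y) = y*(1 + y²) (K(y) = (1 + y²)*y = y*(1 + y²))
(-2249 + 4761)*(K(2) + 3628) = (-2249 + 4761)*((2 + 2³) + 3628) = 2512*((2 + 8) + 3628) = 2512*(10 + 3628) = 2512*3638 = 9138656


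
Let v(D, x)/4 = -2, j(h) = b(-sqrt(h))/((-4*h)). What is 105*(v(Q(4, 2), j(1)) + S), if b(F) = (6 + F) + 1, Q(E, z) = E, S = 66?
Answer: 6090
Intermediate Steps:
b(F) = 7 + F
j(h) = -(7 - sqrt(h))/(4*h) (j(h) = (7 - sqrt(h))/((-4*h)) = (7 - sqrt(h))*(-1/(4*h)) = -(7 - sqrt(h))/(4*h))
v(D, x) = -8 (v(D, x) = 4*(-2) = -8)
105*(v(Q(4, 2), j(1)) + S) = 105*(-8 + 66) = 105*58 = 6090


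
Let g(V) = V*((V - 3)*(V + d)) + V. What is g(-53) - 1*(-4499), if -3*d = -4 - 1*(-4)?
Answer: -152858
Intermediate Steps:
d = 0 (d = -(-4 - 1*(-4))/3 = -(-4 + 4)/3 = -⅓*0 = 0)
g(V) = V + V²*(-3 + V) (g(V) = V*((V - 3)*(V + 0)) + V = V*((-3 + V)*V) + V = V*(V*(-3 + V)) + V = V²*(-3 + V) + V = V + V²*(-3 + V))
g(-53) - 1*(-4499) = -53*(1 + (-53)² - 3*(-53)) - 1*(-4499) = -53*(1 + 2809 + 159) + 4499 = -53*2969 + 4499 = -157357 + 4499 = -152858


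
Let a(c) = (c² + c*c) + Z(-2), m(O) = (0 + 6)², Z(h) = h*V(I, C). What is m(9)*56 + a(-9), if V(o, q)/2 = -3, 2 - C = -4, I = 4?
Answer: 2190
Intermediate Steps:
C = 6 (C = 2 - 1*(-4) = 2 + 4 = 6)
V(o, q) = -6 (V(o, q) = 2*(-3) = -6)
Z(h) = -6*h (Z(h) = h*(-6) = -6*h)
m(O) = 36 (m(O) = 6² = 36)
a(c) = 12 + 2*c² (a(c) = (c² + c*c) - 6*(-2) = (c² + c²) + 12 = 2*c² + 12 = 12 + 2*c²)
m(9)*56 + a(-9) = 36*56 + (12 + 2*(-9)²) = 2016 + (12 + 2*81) = 2016 + (12 + 162) = 2016 + 174 = 2190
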